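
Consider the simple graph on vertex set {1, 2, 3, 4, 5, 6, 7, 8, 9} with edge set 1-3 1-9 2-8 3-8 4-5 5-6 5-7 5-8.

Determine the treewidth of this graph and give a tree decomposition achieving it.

Every bag has size at most 2, so the width is 2 − 1 = 1 and tw(G) ≤ 1. G has an edge, so its treewidth is at least 1. The upper and lower bounds meet at 1, so that is the treewidth.

Treewidth 1.
One optimal decomposition is:
Bags: B1 = {5, 8}  B2 = {5, 6}  B3 = {5, 7}  B4 = {2, 8}  B5 = {3, 8}  B6 = {1, 3}  B7 = {1, 9}  B8 = {4, 5}
Tree: B1–B2, B1–B3, B1–B4, B1–B5, B5–B6, B6–B7, B1–B8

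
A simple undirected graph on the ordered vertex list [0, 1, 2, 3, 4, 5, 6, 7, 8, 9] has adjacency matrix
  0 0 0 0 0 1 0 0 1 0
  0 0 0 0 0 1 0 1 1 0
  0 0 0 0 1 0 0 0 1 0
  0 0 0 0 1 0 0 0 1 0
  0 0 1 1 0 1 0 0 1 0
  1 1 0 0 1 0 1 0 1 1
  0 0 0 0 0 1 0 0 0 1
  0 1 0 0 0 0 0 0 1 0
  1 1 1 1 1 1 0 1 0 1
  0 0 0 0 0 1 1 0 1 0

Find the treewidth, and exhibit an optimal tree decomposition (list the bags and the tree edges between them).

Every bag has size at most 3, so the width is 3 − 1 = 2 and tw(G) ≤ 2. Conversely, {2, 4, 8} is a clique of size 3, and the vertices of any clique must share a bag in every tree decomposition; so some bag has ≥ 3 vertices and tw(G) ≥ 2. Combining the bounds, tw(G) = 2.

Treewidth 2.
One such decomposition:
Bags: B1 = {4, 5, 8}  B2 = {5, 8, 9}  B3 = {1, 5, 8}  B4 = {2, 4, 8}  B5 = {3, 4, 8}  B6 = {0, 5, 8}  B7 = {5, 6, 9}  B8 = {1, 7, 8}
Tree: B1–B2, B2–B3, B1–B4, B4–B5, B2–B6, B2–B7, B3–B8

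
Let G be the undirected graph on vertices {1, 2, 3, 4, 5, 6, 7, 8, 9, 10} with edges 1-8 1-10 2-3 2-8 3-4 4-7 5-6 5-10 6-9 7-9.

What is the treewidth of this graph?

2

A width-2 tree decomposition is:
Bags: B1 = {2, 3, 8}  B2 = {3, 4, 8}  B3 = {4, 7, 8}  B4 = {7, 8, 9}  B5 = {6, 8, 9}  B6 = {5, 6, 8}  B7 = {5, 8, 10}  B8 = {1, 8, 10}
Tree: B1–B2, B2–B3, B3–B4, B4–B5, B5–B6, B6–B7, B7–B8
The largest bag has 3 vertices, giving width 2; this decomposition certifies tw(G) ≤ 2. The edges 8–2–3–4–7–9–6–5–10–1–8 form a cycle, so G is not a tree and its treewidth is at least 2. Therefore the treewidth is 2.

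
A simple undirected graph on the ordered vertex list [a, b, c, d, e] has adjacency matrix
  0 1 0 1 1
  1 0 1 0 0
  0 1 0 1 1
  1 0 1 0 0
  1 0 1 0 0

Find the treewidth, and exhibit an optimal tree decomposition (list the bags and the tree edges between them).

Treewidth 2.
One optimal decomposition is:
Bags: B1 = {a, c, d}  B2 = {a, b, c}  B3 = {a, c, e}
Tree: B1–B2, B2–B3

The largest bag has 3 vertices, giving width 2; this decomposition certifies tw(G) ≤ 2. Since c–d–a–b–c is a cycle in G, G is not acyclic. Forests are exactly the graphs of treewidth ≤ 1, so tw(G) ≥ 2. Combining the bounds, tw(G) = 2.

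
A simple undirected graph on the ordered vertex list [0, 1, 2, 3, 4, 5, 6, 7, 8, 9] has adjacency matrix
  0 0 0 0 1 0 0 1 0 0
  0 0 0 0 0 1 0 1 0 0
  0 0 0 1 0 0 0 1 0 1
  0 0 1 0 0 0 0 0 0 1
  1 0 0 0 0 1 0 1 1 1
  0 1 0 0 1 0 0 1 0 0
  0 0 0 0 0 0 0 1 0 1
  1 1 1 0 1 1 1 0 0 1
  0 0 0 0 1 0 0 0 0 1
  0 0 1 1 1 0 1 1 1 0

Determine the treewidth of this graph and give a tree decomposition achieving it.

Treewidth 2.
Bags: B1 = {1, 5, 7}  B2 = {4, 5, 7}  B3 = {4, 7, 9}  B4 = {0, 4, 7}  B5 = {6, 7, 9}  B6 = {2, 7, 9}  B7 = {2, 3, 9}  B8 = {4, 8, 9}
Tree: B1–B2, B2–B3, B3–B4, B3–B5, B5–B6, B6–B7, B3–B8

The largest bag has 3 vertices, giving width 2; this decomposition certifies tw(G) ≤ 2. Conversely, {4, 8, 9} is a clique of size 3, and the vertices of any clique must share a bag in every tree decomposition; so some bag has ≥ 3 vertices and tw(G) ≥ 2. Combining the bounds, tw(G) = 2.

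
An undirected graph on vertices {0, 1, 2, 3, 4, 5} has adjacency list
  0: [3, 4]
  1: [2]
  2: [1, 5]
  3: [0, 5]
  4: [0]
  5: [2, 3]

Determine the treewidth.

A width-1 tree decomposition is:
Bags: B1 = {0, 4}  B2 = {0, 3}  B3 = {3, 5}  B4 = {2, 5}  B5 = {1, 2}
Tree: B1–B2, B2–B3, B3–B4, B4–B5
Every bag has size at most 2, so the width is 2 − 1 = 1 and tw(G) ≤ 1. G has an edge, so its treewidth is at least 1. Hence tw(G) = 1 exactly.

1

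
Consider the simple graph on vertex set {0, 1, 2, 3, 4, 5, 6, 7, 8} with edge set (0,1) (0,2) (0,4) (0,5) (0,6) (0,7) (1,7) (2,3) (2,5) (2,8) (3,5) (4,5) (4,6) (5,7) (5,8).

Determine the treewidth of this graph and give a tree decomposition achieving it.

Treewidth 2.
One such decomposition:
Bags: B1 = {0, 4, 5}  B2 = {0, 4, 6}  B3 = {0, 2, 5}  B4 = {2, 3, 5}  B5 = {0, 5, 7}  B6 = {0, 1, 7}  B7 = {2, 5, 8}
Tree: B1–B2, B1–B3, B3–B4, B1–B5, B5–B6, B4–B7

Each bag holds 3 vertices, so the decomposition has width 2, which upper-bounds the treewidth. For the lower bound, the 3 vertices {0, 1, 7} are pairwise adjacent, and any tree decomposition puts a clique entirely inside one bag — forcing width ≥ 2. The upper and lower bounds meet at 2, so that is the treewidth.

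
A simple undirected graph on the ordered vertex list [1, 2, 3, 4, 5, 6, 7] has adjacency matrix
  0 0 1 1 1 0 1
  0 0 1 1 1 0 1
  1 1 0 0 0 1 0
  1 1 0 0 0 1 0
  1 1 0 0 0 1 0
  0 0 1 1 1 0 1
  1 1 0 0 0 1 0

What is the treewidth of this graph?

A width-3 tree decomposition is:
Bags: B1 = {1, 2, 4, 6}  B2 = {1, 2, 3, 6}  B3 = {1, 2, 5, 6}  B4 = {1, 2, 6, 7}
Tree: B1–B2, B2–B3, B3–B4
Every bag has size at most 4, so the width is 4 − 1 = 3 and tw(G) ≤ 3. For the lower bound: the 4 vertex sets {2,4}, {1,3}, {6}, {5} are disjoint, each induces a connected subgraph, and every pair is joined by at least one edge of G. Contracting each set to a single vertex therefore yields K_{4} as a minor, and since treewidth is minor-monotone, tw(G) ≥ tw(K_{4}) = 3. Therefore the treewidth is 3.

3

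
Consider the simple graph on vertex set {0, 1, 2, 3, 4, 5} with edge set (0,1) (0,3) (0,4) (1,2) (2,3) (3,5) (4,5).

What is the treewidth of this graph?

A width-2 tree decomposition is:
Bags: B1 = {3, 4, 5}  B2 = {0, 3, 4}  B3 = {0, 2, 3}  B4 = {0, 1, 2}
Tree: B1–B2, B2–B3, B3–B4
The largest bag has 3 vertices, giving width 2; this decomposition certifies tw(G) ≤ 2. Since 5–4–0–3–5 is a cycle in G, G is not acyclic. Forests are exactly the graphs of treewidth ≤ 1, so tw(G) ≥ 2. The upper and lower bounds meet at 2, so that is the treewidth.

2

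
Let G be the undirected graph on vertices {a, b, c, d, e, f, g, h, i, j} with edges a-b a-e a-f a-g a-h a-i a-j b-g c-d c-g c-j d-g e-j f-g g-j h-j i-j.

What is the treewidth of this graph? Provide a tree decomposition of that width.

Treewidth 2.
Bags: B1 = {a, h, j}  B2 = {a, g, j}  B3 = {a, i, j}  B4 = {c, g, j}  B5 = {a, b, g}  B6 = {a, f, g}  B7 = {c, d, g}  B8 = {a, e, j}
Tree: B1–B2, B1–B3, B2–B4, B2–B5, B5–B6, B4–B7, B3–B8

The largest bag has 3 vertices, giving width 2; this decomposition certifies tw(G) ≤ 2. For the lower bound, the 3 vertices {c, d, g} are pairwise adjacent, and any tree decomposition puts a clique entirely inside one bag — forcing width ≥ 2. Combining the bounds, tw(G) = 2.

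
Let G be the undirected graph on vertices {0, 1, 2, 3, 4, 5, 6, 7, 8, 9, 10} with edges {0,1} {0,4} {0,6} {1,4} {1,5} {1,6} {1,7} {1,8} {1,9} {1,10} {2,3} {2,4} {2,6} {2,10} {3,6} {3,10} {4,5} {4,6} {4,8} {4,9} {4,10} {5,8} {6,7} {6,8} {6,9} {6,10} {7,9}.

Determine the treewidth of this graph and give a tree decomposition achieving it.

Treewidth 3.
One such decomposition:
Bags: B1 = {1, 4, 6, 8}  B2 = {1, 4, 6, 10}  B3 = {1, 4, 6, 9}  B4 = {2, 4, 6, 10}  B5 = {1, 4, 5, 8}  B6 = {1, 6, 7, 9}  B7 = {0, 1, 4, 6}  B8 = {2, 3, 6, 10}
Tree: B1–B2, B2–B3, B2–B4, B1–B5, B3–B6, B3–B7, B4–B8

Each bag holds 4 vertices, so the decomposition has width 3, which upper-bounds the treewidth. Conversely, {1, 4, 5, 8} is a clique of size 4, and the vertices of any clique must share a bag in every tree decomposition; so some bag has ≥ 4 vertices and tw(G) ≥ 3. Therefore the treewidth is 3.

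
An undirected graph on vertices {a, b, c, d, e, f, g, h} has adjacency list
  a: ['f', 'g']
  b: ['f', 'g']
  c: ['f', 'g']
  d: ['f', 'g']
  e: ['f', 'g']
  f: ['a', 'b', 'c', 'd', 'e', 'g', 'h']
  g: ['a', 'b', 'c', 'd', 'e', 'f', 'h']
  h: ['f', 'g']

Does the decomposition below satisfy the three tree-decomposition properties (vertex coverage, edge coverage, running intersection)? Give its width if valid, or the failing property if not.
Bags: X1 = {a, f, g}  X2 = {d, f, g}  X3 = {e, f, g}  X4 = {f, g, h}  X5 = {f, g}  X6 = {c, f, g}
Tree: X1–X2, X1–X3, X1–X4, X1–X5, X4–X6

A tree decomposition must satisfy three properties: every vertex lies in some bag; for every edge, both endpoints lie together in some bag; and for every vertex, the bags containing it form a connected subtree. Here vertex b appears in no bag, so the decomposition is invalid.

No — vertex b appears in no bag.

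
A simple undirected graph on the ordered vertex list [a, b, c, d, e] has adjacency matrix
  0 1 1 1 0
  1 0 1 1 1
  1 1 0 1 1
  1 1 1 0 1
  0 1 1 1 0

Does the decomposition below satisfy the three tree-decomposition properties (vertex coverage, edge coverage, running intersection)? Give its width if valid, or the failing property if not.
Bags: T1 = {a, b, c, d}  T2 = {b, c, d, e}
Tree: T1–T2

Yes; width 3.

Vertex coverage: the bags together contain {a, b, c, d, e}, the full vertex set. Edge coverage: each edge of G has both endpoints in at least one bag. Running intersection: for every vertex, the bags containing it form a connected subtree. All three properties hold, so this is a valid tree decomposition of width max|bag| − 1 = 3, and hence tw(G) ≤ 3.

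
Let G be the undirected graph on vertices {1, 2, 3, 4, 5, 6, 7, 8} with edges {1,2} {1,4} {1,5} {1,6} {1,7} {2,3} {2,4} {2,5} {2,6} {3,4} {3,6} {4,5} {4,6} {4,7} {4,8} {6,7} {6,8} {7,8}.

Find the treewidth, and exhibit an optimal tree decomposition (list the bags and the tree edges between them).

Each bag holds 4 vertices, so the decomposition has width 3, which upper-bounds the treewidth. For the lower bound, the 4 vertices {1, 2, 4, 5} are pairwise adjacent, and any tree decomposition puts a clique entirely inside one bag — forcing width ≥ 3. Therefore the treewidth is 3.

Treewidth 3.
One optimal decomposition is:
Bags: B1 = {4, 6, 7, 8}  B2 = {1, 4, 6, 7}  B3 = {1, 2, 4, 6}  B4 = {2, 3, 4, 6}  B5 = {1, 2, 4, 5}
Tree: B1–B2, B2–B3, B3–B4, B3–B5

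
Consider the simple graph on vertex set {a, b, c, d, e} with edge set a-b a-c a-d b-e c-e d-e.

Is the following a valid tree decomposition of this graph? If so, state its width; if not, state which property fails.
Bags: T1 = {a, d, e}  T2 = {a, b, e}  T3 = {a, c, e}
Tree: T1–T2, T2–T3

Vertex coverage: the bags together contain {a, b, c, d, e}, the full vertex set. Edge coverage: each edge of G has both endpoints in at least one bag. Running intersection: for every vertex, the bags containing it form a connected subtree. All three properties hold, so this is a valid tree decomposition of width max|bag| − 1 = 2, and hence tw(G) ≤ 2.

Yes; width 2.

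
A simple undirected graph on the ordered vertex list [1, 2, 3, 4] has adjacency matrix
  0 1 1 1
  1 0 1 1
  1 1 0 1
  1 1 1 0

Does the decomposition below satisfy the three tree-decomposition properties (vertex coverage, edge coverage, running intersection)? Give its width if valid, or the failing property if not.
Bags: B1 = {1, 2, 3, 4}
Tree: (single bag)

Every vertex of G appears in some bag (union = {1, 2, 3, 4}); every edge is covered by a bag; and for each vertex v the set of bags containing v is connected in the bag tree. The decomposition is therefore valid. The largest bag has 4 vertices, so the width is 3.

Yes; width 3.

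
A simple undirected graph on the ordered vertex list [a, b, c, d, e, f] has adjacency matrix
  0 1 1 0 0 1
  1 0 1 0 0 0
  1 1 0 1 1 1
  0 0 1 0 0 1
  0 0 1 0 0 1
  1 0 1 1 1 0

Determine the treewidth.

A width-2 tree decomposition is:
Bags: B1 = {c, d, f}  B2 = {a, c, f}  B3 = {a, b, c}  B4 = {c, e, f}
Tree: B1–B2, B2–B3, B1–B4
Each bag holds 3 vertices, so the decomposition has width 2, which upper-bounds the treewidth. On the other hand G contains the 3-clique {c, d, f}. A clique must lie in a single bag of any decomposition, so no decomposition can have width below 2. Therefore the treewidth is 2.

2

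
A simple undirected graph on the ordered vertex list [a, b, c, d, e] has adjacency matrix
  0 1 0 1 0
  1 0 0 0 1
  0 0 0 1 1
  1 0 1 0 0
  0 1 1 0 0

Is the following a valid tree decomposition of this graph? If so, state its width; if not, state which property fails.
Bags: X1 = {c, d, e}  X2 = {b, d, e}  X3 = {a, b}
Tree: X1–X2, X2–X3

A tree decomposition must satisfy three properties: every vertex lies in some bag; for every edge, both endpoints lie together in some bag; and for every vertex, the bags containing it form a connected subtree. Here edge (d,a) lies in no bag, so the decomposition is invalid.

No — edge (d,a) lies in no bag.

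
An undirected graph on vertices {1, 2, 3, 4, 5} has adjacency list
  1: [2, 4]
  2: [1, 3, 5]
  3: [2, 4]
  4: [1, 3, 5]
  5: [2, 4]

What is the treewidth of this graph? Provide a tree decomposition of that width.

Each bag holds 3 vertices, so the decomposition has width 2, which upper-bounds the treewidth. For the lower bound, G contains the cycle 3–4–1–2–3, so G is not a forest; only forests have treewidth ≤ 1, hence tw(G) ≥ 2. Hence tw(G) = 2 exactly.

Treewidth 2.
Bags: B1 = {2, 3, 4}  B2 = {1, 2, 4}  B3 = {2, 4, 5}
Tree: B1–B2, B2–B3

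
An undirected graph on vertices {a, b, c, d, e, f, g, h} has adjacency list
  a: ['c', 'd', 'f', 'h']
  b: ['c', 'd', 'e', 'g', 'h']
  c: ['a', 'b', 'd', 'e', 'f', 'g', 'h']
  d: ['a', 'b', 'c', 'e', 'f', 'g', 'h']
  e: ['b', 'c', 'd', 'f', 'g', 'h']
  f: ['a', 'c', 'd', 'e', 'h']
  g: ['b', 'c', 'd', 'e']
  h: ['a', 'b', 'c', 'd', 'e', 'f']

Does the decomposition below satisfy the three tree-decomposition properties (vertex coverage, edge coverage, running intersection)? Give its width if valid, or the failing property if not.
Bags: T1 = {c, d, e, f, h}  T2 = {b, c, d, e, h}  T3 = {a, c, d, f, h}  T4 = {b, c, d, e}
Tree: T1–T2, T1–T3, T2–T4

A tree decomposition must satisfy three properties: every vertex lies in some bag; for every edge, both endpoints lie together in some bag; and for every vertex, the bags containing it form a connected subtree. Here vertex g appears in no bag, so the decomposition is invalid.

No — vertex g appears in no bag.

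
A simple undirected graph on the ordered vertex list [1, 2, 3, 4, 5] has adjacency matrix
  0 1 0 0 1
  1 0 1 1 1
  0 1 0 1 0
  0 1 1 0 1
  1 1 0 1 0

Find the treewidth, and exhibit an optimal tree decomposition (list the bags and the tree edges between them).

Each bag holds 3 vertices, so the decomposition has width 2, which upper-bounds the treewidth. Conversely, {1, 2, 5} is a clique of size 3, and the vertices of any clique must share a bag in every tree decomposition; so some bag has ≥ 3 vertices and tw(G) ≥ 2. The upper and lower bounds meet at 2, so that is the treewidth.

Treewidth 2.
One optimal decomposition is:
Bags: B1 = {2, 4, 5}  B2 = {2, 3, 4}  B3 = {1, 2, 5}
Tree: B1–B2, B1–B3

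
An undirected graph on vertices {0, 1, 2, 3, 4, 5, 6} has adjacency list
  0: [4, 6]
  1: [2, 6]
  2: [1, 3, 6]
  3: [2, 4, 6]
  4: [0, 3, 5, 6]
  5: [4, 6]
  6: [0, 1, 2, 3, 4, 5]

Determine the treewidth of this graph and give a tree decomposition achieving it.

Each bag holds 3 vertices, so the decomposition has width 2, which upper-bounds the treewidth. On the other hand G contains the 3-clique {1, 2, 6}. A clique must lie in a single bag of any decomposition, so no decomposition can have width below 2. Combining the bounds, tw(G) = 2.

Treewidth 2.
Bags: B1 = {3, 4, 6}  B2 = {0, 4, 6}  B3 = {2, 3, 6}  B4 = {1, 2, 6}  B5 = {4, 5, 6}
Tree: B1–B2, B1–B3, B3–B4, B2–B5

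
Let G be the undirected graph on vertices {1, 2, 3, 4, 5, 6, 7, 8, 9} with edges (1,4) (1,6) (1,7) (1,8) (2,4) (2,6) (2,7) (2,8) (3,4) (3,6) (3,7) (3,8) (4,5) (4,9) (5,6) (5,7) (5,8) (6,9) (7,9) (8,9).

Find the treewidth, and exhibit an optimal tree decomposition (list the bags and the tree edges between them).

Treewidth 4.
Bags: B1 = {3, 4, 6, 7, 8}  B2 = {2, 4, 6, 7, 8}  B3 = {4, 6, 7, 8, 9}  B4 = {1, 4, 6, 7, 8}  B5 = {4, 5, 6, 7, 8}
Tree: B1–B2, B2–B3, B3–B4, B4–B5

Every bag has size at most 5, so the width is 5 − 1 = 4 and tw(G) ≤ 4. For the lower bound: the 5 vertex sets {3,4}, {2,7}, {8,9}, {6}, {1} are disjoint, each induces a connected subgraph, and every pair is joined by at least one edge of G. Contracting each set to a single vertex therefore yields K_{5} as a minor, and since treewidth is minor-monotone, tw(G) ≥ tw(K_{5}) = 4. Hence tw(G) = 4 exactly.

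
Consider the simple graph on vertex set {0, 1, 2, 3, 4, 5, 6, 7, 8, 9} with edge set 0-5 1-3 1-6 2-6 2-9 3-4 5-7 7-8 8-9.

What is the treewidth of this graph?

A width-1 tree decomposition is:
Bags: B1 = {3, 4}  B2 = {1, 3}  B3 = {1, 6}  B4 = {2, 6}  B5 = {2, 9}  B6 = {8, 9}  B7 = {7, 8}  B8 = {5, 7}  B9 = {0, 5}
Tree: B1–B2, B2–B3, B3–B4, B4–B5, B5–B6, B6–B7, B7–B8, B8–B9
The largest bag has 2 vertices, giving width 1; this decomposition certifies tw(G) ≤ 1. Since G has at least one edge (e.g. 4–3), it is not an edgeless graph, so tw(G) ≥ 1. The upper and lower bounds meet at 1, so that is the treewidth.

1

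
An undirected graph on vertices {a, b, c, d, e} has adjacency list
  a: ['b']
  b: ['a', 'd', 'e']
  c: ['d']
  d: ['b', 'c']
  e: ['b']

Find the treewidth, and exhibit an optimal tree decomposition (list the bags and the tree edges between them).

Each bag holds 2 vertices, so the decomposition has width 1, which upper-bounds the treewidth. G has an edge, so its treewidth is at least 1. Combining the bounds, tw(G) = 1.

Treewidth 1.
One optimal decomposition is:
Bags: B1 = {b, d}  B2 = {b, e}  B3 = {a, b}  B4 = {c, d}
Tree: B1–B2, B2–B3, B1–B4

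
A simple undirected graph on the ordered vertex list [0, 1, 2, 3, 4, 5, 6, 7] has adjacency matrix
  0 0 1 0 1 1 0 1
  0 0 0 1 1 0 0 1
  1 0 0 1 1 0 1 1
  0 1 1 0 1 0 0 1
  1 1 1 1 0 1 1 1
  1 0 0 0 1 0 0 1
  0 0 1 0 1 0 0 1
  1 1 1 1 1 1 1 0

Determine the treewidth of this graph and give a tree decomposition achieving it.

Treewidth 3.
Bags: B1 = {2, 3, 4, 7}  B2 = {0, 2, 4, 7}  B3 = {0, 4, 5, 7}  B4 = {1, 3, 4, 7}  B5 = {2, 4, 6, 7}
Tree: B1–B2, B2–B3, B1–B4, B2–B5

Each bag holds 4 vertices, so the decomposition has width 3, which upper-bounds the treewidth. On the other hand G contains the 4-clique {1, 3, 4, 7}. A clique must lie in a single bag of any decomposition, so no decomposition can have width below 3. Therefore the treewidth is 3.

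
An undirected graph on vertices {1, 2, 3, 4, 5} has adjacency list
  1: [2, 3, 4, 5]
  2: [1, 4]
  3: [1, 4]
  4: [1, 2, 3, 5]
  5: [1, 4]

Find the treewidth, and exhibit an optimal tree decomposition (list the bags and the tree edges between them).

Treewidth 2.
One such decomposition:
Bags: B1 = {1, 2, 4}  B2 = {1, 4, 5}  B3 = {1, 3, 4}
Tree: B1–B2, B2–B3

Each bag holds 3 vertices, so the decomposition has width 2, which upper-bounds the treewidth. Conversely, {1, 2, 4} is a clique of size 3, and the vertices of any clique must share a bag in every tree decomposition; so some bag has ≥ 3 vertices and tw(G) ≥ 2. The upper and lower bounds meet at 2, so that is the treewidth.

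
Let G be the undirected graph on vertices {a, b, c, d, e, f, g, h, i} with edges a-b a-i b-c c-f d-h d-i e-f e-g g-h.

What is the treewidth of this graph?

2

A width-2 tree decomposition is:
Bags: B1 = {c, e, f}  B2 = {c, e, g}  B3 = {c, g, h}  B4 = {c, d, h}  B5 = {c, d, i}  B6 = {a, c, i}  B7 = {a, b, c}
Tree: B1–B2, B2–B3, B3–B4, B4–B5, B5–B6, B6–B7
Every bag has size at most 3, so the width is 3 − 1 = 2 and tw(G) ≤ 2. Since c–f–e–g–h–d–i–a–b–c is a cycle in G, G is not acyclic. Forests are exactly the graphs of treewidth ≤ 1, so tw(G) ≥ 2. Combining the bounds, tw(G) = 2.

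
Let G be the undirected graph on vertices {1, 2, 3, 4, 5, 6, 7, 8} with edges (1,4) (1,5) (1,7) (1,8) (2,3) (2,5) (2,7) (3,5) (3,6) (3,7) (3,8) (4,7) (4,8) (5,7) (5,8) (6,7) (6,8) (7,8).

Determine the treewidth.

3

A width-3 tree decomposition is:
Bags: B1 = {3, 5, 7, 8}  B2 = {1, 5, 7, 8}  B3 = {3, 6, 7, 8}  B4 = {2, 3, 5, 7}  B5 = {1, 4, 7, 8}
Tree: B1–B2, B1–B3, B1–B4, B2–B5
Every bag has size at most 4, so the width is 4 − 1 = 3 and tw(G) ≤ 3. Conversely, {1, 4, 7, 8} is a clique of size 4, and the vertices of any clique must share a bag in every tree decomposition; so some bag has ≥ 4 vertices and tw(G) ≥ 3. Therefore the treewidth is 3.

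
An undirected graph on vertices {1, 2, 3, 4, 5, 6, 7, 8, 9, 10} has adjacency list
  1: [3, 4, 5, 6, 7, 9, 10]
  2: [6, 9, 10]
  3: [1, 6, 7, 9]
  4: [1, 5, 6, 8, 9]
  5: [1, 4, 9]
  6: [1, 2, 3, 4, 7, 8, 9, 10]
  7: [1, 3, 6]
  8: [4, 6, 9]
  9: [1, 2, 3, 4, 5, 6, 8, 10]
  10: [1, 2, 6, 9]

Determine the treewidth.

3

A width-3 tree decomposition is:
Bags: B1 = {1, 3, 6, 9}  B2 = {1, 4, 6, 9}  B3 = {1, 6, 9, 10}  B4 = {1, 4, 5, 9}  B5 = {4, 6, 8, 9}  B6 = {1, 3, 6, 7}  B7 = {2, 6, 9, 10}
Tree: B1–B2, B1–B3, B2–B4, B2–B5, B1–B6, B3–B7
The largest bag has 4 vertices, giving width 3; this decomposition certifies tw(G) ≤ 3. On the other hand G contains the 4-clique {1, 4, 5, 9}. A clique must lie in a single bag of any decomposition, so no decomposition can have width below 3. The upper and lower bounds meet at 3, so that is the treewidth.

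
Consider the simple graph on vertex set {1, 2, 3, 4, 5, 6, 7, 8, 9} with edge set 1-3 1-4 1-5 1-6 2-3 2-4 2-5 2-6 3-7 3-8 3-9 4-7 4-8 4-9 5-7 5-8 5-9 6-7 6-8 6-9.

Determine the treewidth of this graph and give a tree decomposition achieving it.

The largest bag has 5 vertices, giving width 4; this decomposition certifies tw(G) ≤ 4. For the lower bound: the 5 vertex sets {4,9}, {6,7}, {5,8}, {3}, {1} are disjoint, each induces a connected subgraph, and every pair is joined by at least one edge of G. Contracting each set to a single vertex therefore yields K_{5} as a minor, and since treewidth is minor-monotone, tw(G) ≥ tw(K_{5}) = 4. Therefore the treewidth is 4.

Treewidth 4.
One optimal decomposition is:
Bags: B1 = {3, 4, 5, 6, 9}  B2 = {3, 4, 5, 6, 7}  B3 = {3, 4, 5, 6, 8}  B4 = {1, 3, 4, 5, 6}  B5 = {2, 3, 4, 5, 6}
Tree: B1–B2, B2–B3, B3–B4, B4–B5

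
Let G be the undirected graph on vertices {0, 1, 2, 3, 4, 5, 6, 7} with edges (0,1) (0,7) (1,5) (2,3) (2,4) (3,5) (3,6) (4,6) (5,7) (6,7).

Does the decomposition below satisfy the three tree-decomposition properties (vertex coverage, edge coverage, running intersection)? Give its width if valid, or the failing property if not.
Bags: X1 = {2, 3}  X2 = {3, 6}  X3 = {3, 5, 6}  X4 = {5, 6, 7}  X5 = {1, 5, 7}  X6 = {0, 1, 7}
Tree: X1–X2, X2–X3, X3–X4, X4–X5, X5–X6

No — vertex 4 appears in no bag.

A tree decomposition must satisfy three properties: every vertex lies in some bag; for every edge, both endpoints lie together in some bag; and for every vertex, the bags containing it form a connected subtree. Here vertex 4 appears in no bag, so the decomposition is invalid.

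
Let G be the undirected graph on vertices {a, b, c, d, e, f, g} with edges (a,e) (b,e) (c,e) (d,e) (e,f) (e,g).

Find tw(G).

A width-1 tree decomposition is:
Bags: B1 = {b, e}  B2 = {d, e}  B3 = {c, e}  B4 = {e, f}  B5 = {a, e}  B6 = {e, g}
Tree: B1–B2, B2–B3, B1–B4, B3–B5, B5–B6
Every bag has size at most 2, so the width is 2 − 1 = 1 and tw(G) ≤ 1. Since G has at least one edge (e.g. e–b), it is not an edgeless graph, so tw(G) ≥ 1. Therefore the treewidth is 1.

1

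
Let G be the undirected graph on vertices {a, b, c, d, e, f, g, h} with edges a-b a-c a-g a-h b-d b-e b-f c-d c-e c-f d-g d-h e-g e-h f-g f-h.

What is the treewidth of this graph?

A width-4 tree decomposition is:
Bags: B1 = {a, c, d, e, f}  B2 = {a, d, e, f, g}  B3 = {a, b, d, e, f}  B4 = {a, d, e, f, h}
Tree: B1–B2, B2–B3, B3–B4
The largest bag has 5 vertices, giving width 4; this decomposition certifies tw(G) ≤ 4. For the lower bound: the 5 vertex sets {c,f}, {a,g}, {b,e}, {d}, {h} are disjoint, each induces a connected subgraph, and every pair is joined by at least one edge of G. Contracting each set to a single vertex therefore yields K_{5} as a minor, and since treewidth is minor-monotone, tw(G) ≥ tw(K_{5}) = 4. Combining the bounds, tw(G) = 4.

4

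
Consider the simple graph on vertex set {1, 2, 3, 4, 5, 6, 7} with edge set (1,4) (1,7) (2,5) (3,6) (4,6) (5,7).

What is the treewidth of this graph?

1

A width-1 tree decomposition is:
Bags: B1 = {3, 6}  B2 = {4, 6}  B3 = {1, 4}  B4 = {1, 7}  B5 = {5, 7}  B6 = {2, 5}
Tree: B1–B2, B2–B3, B3–B4, B4–B5, B5–B6
Each bag holds 2 vertices, so the decomposition has width 1, which upper-bounds the treewidth. Any graph with an edge has treewidth ≥ 1, and G has the edge 3–6. The upper and lower bounds meet at 1, so that is the treewidth.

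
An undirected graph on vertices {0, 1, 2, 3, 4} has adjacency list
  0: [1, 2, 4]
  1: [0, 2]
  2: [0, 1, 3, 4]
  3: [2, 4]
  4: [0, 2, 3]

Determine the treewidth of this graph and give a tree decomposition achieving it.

Treewidth 2.
One optimal decomposition is:
Bags: B1 = {0, 2, 4}  B2 = {0, 1, 2}  B3 = {2, 3, 4}
Tree: B1–B2, B1–B3

The largest bag has 3 vertices, giving width 2; this decomposition certifies tw(G) ≤ 2. For the lower bound, the 3 vertices {0, 1, 2} are pairwise adjacent, and any tree decomposition puts a clique entirely inside one bag — forcing width ≥ 2. The upper and lower bounds meet at 2, so that is the treewidth.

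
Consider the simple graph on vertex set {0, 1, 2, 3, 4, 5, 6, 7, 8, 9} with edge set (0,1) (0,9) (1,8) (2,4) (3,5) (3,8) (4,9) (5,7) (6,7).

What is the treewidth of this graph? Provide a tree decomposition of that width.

The largest bag has 2 vertices, giving width 1; this decomposition certifies tw(G) ≤ 1. Any graph with an edge has treewidth ≥ 1, and G has the edge 6–7. Hence tw(G) = 1 exactly.

Treewidth 1.
Bags: B1 = {6, 7}  B2 = {5, 7}  B3 = {3, 5}  B4 = {3, 8}  B5 = {1, 8}  B6 = {0, 1}  B7 = {0, 9}  B8 = {4, 9}  B9 = {2, 4}
Tree: B1–B2, B2–B3, B3–B4, B4–B5, B5–B6, B6–B7, B7–B8, B8–B9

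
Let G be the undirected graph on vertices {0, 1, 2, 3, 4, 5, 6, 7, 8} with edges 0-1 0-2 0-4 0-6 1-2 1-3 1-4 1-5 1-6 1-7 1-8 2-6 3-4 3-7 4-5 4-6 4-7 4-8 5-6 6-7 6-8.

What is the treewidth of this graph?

A width-3 tree decomposition is:
Bags: B1 = {1, 4, 6, 8}  B2 = {1, 4, 6, 7}  B3 = {0, 1, 4, 6}  B4 = {1, 3, 4, 7}  B5 = {0, 1, 2, 6}  B6 = {1, 4, 5, 6}
Tree: B1–B2, B2–B3, B2–B4, B3–B5, B2–B6
Every bag has size at most 4, so the width is 4 − 1 = 3 and tw(G) ≤ 3. On the other hand G contains the 4-clique {0, 1, 2, 6}. A clique must lie in a single bag of any decomposition, so no decomposition can have width below 3. Hence tw(G) = 3 exactly.

3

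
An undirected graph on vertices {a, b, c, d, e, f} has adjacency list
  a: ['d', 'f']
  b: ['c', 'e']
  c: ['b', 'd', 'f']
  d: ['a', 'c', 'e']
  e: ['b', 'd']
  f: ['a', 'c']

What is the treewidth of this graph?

A width-2 tree decomposition is:
Bags: B1 = {b, d, e}  B2 = {b, c, d}  B3 = {a, c, d}  B4 = {a, c, f}
Tree: B1–B2, B2–B3, B3–B4
The largest bag has 3 vertices, giving width 2; this decomposition certifies tw(G) ≤ 2. For the lower bound, G contains the cycle e–b–c–d–e, so G is not a forest; only forests have treewidth ≤ 1, hence tw(G) ≥ 2. The upper and lower bounds meet at 2, so that is the treewidth.

2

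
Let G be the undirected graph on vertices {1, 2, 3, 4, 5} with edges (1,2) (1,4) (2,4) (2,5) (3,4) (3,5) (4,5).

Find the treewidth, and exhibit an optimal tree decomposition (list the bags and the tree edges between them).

Each bag holds 3 vertices, so the decomposition has width 2, which upper-bounds the treewidth. For the lower bound, the 3 vertices {1, 2, 4} are pairwise adjacent, and any tree decomposition puts a clique entirely inside one bag — forcing width ≥ 2. Combining the bounds, tw(G) = 2.

Treewidth 2.
One such decomposition:
Bags: B1 = {1, 2, 4}  B2 = {2, 4, 5}  B3 = {3, 4, 5}
Tree: B1–B2, B2–B3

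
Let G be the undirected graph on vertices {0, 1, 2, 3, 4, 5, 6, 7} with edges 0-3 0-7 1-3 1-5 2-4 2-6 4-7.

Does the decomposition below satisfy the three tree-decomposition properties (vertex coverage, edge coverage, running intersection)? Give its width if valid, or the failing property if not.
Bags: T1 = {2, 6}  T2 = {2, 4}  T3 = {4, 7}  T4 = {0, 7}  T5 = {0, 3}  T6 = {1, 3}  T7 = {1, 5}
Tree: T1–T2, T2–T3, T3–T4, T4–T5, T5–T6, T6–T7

Every vertex of G appears in some bag (union = {0, 1, 2, 3, 4, 5, 6, 7}); every edge is covered by a bag; and for each vertex v the set of bags containing v is connected in the bag tree. The decomposition is therefore valid. The largest bag has 2 vertices, so the width is 1.

Yes; width 1.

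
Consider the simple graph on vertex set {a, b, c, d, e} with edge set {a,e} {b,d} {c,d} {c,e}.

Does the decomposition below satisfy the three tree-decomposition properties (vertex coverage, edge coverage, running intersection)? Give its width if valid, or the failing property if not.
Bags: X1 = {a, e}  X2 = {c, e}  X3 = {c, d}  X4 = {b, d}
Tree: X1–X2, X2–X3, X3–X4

Yes; width 1.

Checking the three conditions: (i) the bags cover all of {a, b, c, d, e}; (ii) for each edge, some bag contains both endpoints; (iii) the bags containing any fixed vertex form a subtree. All hold, so the decomposition is valid with width 2 − 1 = 1.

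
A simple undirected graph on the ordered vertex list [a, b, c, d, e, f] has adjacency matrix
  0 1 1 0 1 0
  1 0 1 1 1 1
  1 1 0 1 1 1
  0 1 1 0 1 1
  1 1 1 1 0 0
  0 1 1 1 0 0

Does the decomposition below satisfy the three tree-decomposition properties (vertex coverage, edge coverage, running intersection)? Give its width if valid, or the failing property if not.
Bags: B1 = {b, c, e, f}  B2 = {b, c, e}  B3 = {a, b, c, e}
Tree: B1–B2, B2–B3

No — vertex d appears in no bag.

A tree decomposition must satisfy three properties: every vertex lies in some bag; for every edge, both endpoints lie together in some bag; and for every vertex, the bags containing it form a connected subtree. Here vertex d appears in no bag, so the decomposition is invalid.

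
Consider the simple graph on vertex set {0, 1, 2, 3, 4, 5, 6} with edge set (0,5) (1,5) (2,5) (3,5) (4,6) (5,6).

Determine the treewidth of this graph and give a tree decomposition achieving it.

Treewidth 1.
Bags: B1 = {2, 5}  B2 = {1, 5}  B3 = {5, 6}  B4 = {0, 5}  B5 = {3, 5}  B6 = {4, 6}
Tree: B1–B2, B2–B3, B3–B4, B2–B5, B3–B6

Every bag has size at most 2, so the width is 2 − 1 = 1 and tw(G) ≤ 1. Since G has at least one edge (e.g. 2–5), it is not an edgeless graph, so tw(G) ≥ 1. Combining the bounds, tw(G) = 1.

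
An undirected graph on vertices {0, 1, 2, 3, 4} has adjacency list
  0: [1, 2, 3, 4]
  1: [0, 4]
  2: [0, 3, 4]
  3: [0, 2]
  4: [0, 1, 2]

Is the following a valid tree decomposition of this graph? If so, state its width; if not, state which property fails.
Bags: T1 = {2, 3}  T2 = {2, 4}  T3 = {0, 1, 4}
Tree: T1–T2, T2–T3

A tree decomposition must satisfy three properties: every vertex lies in some bag; for every edge, both endpoints lie together in some bag; and for every vertex, the bags containing it form a connected subtree. Here edge (0,3) lies in no bag, so the decomposition is invalid.

No — edge (0,3) lies in no bag.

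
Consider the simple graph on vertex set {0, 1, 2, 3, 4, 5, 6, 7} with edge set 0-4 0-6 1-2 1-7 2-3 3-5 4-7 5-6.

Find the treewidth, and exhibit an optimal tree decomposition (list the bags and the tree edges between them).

Treewidth 2.
Bags: B1 = {2, 3, 5}  B2 = {2, 5, 6}  B3 = {0, 2, 6}  B4 = {0, 2, 4}  B5 = {2, 4, 7}  B6 = {1, 2, 7}
Tree: B1–B2, B2–B3, B3–B4, B4–B5, B5–B6

Each bag holds 3 vertices, so the decomposition has width 2, which upper-bounds the treewidth. The edges 2–3–5–6–0–4–7–1–2 form a cycle, so G is not a tree and its treewidth is at least 2. Hence tw(G) = 2 exactly.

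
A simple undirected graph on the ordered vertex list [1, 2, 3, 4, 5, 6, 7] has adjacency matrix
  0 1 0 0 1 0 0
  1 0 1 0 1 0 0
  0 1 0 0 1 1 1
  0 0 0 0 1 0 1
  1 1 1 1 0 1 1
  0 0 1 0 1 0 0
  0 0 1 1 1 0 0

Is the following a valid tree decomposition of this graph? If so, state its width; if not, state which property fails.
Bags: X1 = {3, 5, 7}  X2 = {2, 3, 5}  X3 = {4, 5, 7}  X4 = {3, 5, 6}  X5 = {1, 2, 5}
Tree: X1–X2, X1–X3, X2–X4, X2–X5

Yes; width 2.

Every vertex of G appears in some bag (union = {1, 2, 3, 4, 5, 6, 7}); every edge is covered by a bag; and for each vertex v the set of bags containing v is connected in the bag tree. The decomposition is therefore valid. The largest bag has 3 vertices, so the width is 2.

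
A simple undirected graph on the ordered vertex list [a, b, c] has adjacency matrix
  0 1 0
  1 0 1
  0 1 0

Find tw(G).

1

A width-1 tree decomposition is:
Bags: B1 = {b, c}  B2 = {a, b}
Tree: B1–B2
Every bag has size at most 2, so the width is 2 − 1 = 1 and tw(G) ≤ 1. Since G has at least one edge (e.g. b–c), it is not an edgeless graph, so tw(G) ≥ 1. Hence tw(G) = 1 exactly.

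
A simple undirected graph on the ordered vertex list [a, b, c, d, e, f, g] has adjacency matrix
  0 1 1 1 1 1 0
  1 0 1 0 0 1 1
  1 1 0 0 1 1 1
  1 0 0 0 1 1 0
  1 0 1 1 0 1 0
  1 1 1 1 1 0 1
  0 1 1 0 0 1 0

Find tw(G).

A width-3 tree decomposition is:
Bags: B1 = {a, c, e, f}  B2 = {a, b, c, f}  B3 = {a, d, e, f}  B4 = {b, c, f, g}
Tree: B1–B2, B1–B3, B2–B4
Every bag has size at most 4, so the width is 4 − 1 = 3 and tw(G) ≤ 3. Conversely, {a, d, e, f} is a clique of size 4, and the vertices of any clique must share a bag in every tree decomposition; so some bag has ≥ 4 vertices and tw(G) ≥ 3. Hence tw(G) = 3 exactly.

3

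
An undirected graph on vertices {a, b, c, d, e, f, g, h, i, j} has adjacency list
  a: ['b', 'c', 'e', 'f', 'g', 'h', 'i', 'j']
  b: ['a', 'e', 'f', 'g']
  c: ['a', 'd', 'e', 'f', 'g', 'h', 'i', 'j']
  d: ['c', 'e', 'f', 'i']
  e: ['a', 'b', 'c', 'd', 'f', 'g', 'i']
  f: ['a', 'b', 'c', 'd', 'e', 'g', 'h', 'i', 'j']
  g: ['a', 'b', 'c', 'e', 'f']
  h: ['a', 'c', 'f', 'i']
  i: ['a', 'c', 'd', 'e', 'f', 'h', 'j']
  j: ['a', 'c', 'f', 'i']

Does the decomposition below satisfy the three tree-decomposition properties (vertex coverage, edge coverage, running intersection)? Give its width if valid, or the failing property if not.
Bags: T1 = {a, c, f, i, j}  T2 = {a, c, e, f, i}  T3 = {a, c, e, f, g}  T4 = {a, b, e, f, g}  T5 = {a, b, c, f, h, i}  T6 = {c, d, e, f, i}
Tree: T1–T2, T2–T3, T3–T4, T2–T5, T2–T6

No — bags containing vertex b are not connected in the tree.

A tree decomposition must satisfy three properties: every vertex lies in some bag; for every edge, both endpoints lie together in some bag; and for every vertex, the bags containing it form a connected subtree. Here bags containing vertex b are not connected in the tree, so the decomposition is invalid.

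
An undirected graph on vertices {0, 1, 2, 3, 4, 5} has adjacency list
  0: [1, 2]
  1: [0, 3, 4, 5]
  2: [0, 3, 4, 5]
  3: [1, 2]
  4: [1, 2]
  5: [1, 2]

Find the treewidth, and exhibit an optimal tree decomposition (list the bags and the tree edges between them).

Treewidth 2.
Bags: B1 = {1, 2, 3}  B2 = {1, 2, 5}  B3 = {0, 1, 2}  B4 = {1, 2, 4}
Tree: B1–B2, B2–B3, B3–B4

Each bag holds 3 vertices, so the decomposition has width 2, which upper-bounds the treewidth. Since 1–3–2–5–1 is a cycle in G, G is not acyclic. Forests are exactly the graphs of treewidth ≤ 1, so tw(G) ≥ 2. Hence tw(G) = 2 exactly.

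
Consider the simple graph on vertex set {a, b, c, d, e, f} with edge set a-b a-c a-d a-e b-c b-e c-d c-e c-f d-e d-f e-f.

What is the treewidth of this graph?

3

A width-3 tree decomposition is:
Bags: B1 = {a, b, c, e}  B2 = {a, c, d, e}  B3 = {c, d, e, f}
Tree: B1–B2, B2–B3
Every bag has size at most 4, so the width is 4 − 1 = 3 and tw(G) ≤ 3. On the other hand G contains the 4-clique {c, d, e, f}. A clique must lie in a single bag of any decomposition, so no decomposition can have width below 3. Combining the bounds, tw(G) = 3.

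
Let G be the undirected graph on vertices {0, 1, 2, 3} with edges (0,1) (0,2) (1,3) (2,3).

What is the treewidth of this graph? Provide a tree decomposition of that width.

Every bag has size at most 3, so the width is 3 − 1 = 2 and tw(G) ≤ 2. Since 1–0–2–3–1 is a cycle in G, G is not acyclic. Forests are exactly the graphs of treewidth ≤ 1, so tw(G) ≥ 2. Combining the bounds, tw(G) = 2.

Treewidth 2.
Bags: B1 = {0, 1, 2}  B2 = {1, 2, 3}
Tree: B1–B2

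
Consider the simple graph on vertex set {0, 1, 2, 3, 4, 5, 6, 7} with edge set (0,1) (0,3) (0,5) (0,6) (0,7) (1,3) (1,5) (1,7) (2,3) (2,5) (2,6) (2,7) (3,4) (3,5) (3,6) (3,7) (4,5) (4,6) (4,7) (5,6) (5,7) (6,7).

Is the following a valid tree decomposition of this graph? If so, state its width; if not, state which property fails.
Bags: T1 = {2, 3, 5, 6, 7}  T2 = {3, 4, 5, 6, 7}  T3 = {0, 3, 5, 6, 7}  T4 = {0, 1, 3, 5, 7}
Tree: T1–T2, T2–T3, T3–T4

Vertex coverage: the bags together contain {0, 1, 2, 3, 4, 5, 6, 7}, the full vertex set. Edge coverage: each edge of G has both endpoints in at least one bag. Running intersection: for every vertex, the bags containing it form a connected subtree. All three properties hold, so this is a valid tree decomposition of width max|bag| − 1 = 4, and hence tw(G) ≤ 4.

Yes; width 4.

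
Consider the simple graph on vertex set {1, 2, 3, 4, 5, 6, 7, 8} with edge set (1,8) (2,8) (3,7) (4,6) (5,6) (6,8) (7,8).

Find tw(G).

1

A width-1 tree decomposition is:
Bags: B1 = {5, 6}  B2 = {6, 8}  B3 = {4, 6}  B4 = {2, 8}  B5 = {7, 8}  B6 = {3, 7}  B7 = {1, 8}
Tree: B1–B2, B1–B3, B2–B4, B4–B5, B5–B6, B2–B7
The largest bag has 2 vertices, giving width 1; this decomposition certifies tw(G) ≤ 1. Since G has at least one edge (e.g. 5–6), it is not an edgeless graph, so tw(G) ≥ 1. Combining the bounds, tw(G) = 1.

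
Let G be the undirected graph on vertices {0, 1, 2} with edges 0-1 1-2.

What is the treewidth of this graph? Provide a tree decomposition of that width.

The largest bag has 2 vertices, giving width 1; this decomposition certifies tw(G) ≤ 1. G has an edge, so its treewidth is at least 1. Combining the bounds, tw(G) = 1.

Treewidth 1.
One such decomposition:
Bags: B1 = {1, 2}  B2 = {0, 1}
Tree: B1–B2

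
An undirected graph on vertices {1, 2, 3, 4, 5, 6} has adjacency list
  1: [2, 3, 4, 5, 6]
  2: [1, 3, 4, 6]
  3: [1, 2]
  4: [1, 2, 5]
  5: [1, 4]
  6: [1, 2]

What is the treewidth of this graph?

A width-2 tree decomposition is:
Bags: B1 = {1, 2, 4}  B2 = {1, 2, 6}  B3 = {1, 4, 5}  B4 = {1, 2, 3}
Tree: B1–B2, B1–B3, B2–B4
Each bag holds 3 vertices, so the decomposition has width 2, which upper-bounds the treewidth. On the other hand G contains the 3-clique {1, 2, 3}. A clique must lie in a single bag of any decomposition, so no decomposition can have width below 2. Therefore the treewidth is 2.

2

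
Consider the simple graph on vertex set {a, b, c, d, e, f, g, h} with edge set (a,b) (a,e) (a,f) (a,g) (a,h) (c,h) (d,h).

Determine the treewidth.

A width-1 tree decomposition is:
Bags: B1 = {a, g}  B2 = {a, h}  B3 = {a, e}  B4 = {a, f}  B5 = {d, h}  B6 = {a, b}  B7 = {c, h}
Tree: B1–B2, B2–B3, B1–B4, B2–B5, B3–B6, B2–B7
Each bag holds 2 vertices, so the decomposition has width 1, which upper-bounds the treewidth. Any graph with an edge has treewidth ≥ 1, and G has the edge g–a. Hence tw(G) = 1 exactly.

1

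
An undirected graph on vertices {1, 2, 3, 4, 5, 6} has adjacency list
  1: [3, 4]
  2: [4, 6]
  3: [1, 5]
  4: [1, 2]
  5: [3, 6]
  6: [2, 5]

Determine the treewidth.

2

A width-2 tree decomposition is:
Bags: B1 = {1, 2, 4}  B2 = {1, 2, 6}  B3 = {1, 5, 6}  B4 = {1, 3, 5}
Tree: B1–B2, B2–B3, B3–B4
The largest bag has 3 vertices, giving width 2; this decomposition certifies tw(G) ≤ 2. Since 1–4–2–6–5–3–1 is a cycle in G, G is not acyclic. Forests are exactly the graphs of treewidth ≤ 1, so tw(G) ≥ 2. Therefore the treewidth is 2.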